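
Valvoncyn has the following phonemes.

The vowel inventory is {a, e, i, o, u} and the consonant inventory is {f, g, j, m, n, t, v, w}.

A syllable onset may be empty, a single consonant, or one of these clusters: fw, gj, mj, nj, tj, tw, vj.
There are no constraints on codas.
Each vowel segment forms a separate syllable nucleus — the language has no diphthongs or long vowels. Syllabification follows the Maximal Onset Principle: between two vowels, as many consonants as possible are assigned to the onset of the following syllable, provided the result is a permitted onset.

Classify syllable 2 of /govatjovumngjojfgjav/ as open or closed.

The vowels are o, a, o, u, o, a — 6 nuclei, so 6 syllables.
Between /o/ (V1) and /a/ (V2): /v/ is a single consonant, so it becomes the next onset.
Between /a/ (V2) and /o/ (V3): cluster /tj/ — /tj/ is itself a permitted onset, so the whole cluster goes right; preceding coda = ∅.
Between /o/ (V3) and /u/ (V4): just /v/ — single C goes to the following onset.
Between /u/ (V4) and /o/ (V5): /mngj/ splits as /mn/ + /gj/ (/gj/ is the longest suffix that is a licit onset).
Between /o/ (V5) and /a/ (V6): cluster /jfgj/ — the longest permitted-onset suffix is /gj/; onset = /gj/, preceding coda = /jf/.
So the parse is go.va.tjo.vumn.gjojf.gjav.
Syllable 2 is /va/; it ends in its nucleus with no coda, so it is open.

open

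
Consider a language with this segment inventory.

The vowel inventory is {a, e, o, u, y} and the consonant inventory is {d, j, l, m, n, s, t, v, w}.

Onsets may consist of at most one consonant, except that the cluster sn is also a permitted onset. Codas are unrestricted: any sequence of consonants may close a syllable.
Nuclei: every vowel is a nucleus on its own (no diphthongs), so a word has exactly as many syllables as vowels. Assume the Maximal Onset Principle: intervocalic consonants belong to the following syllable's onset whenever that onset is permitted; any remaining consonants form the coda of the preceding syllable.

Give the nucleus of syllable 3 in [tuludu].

u

Nuclei (vowels): u, u, u → 3 syllables.
The third nucleus (vowel 3 from the left) is /u/.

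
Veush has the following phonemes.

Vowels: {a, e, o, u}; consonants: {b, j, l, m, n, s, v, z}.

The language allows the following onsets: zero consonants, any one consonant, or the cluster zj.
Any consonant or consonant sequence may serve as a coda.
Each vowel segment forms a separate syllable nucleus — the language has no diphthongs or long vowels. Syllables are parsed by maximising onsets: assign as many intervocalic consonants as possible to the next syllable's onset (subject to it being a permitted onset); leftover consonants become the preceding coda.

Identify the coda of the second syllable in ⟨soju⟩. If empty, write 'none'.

The vowels are o, u — 2 nuclei, so 2 syllables.
Between /o/ (V1) and /u/ (V2): /j/ is a single consonant, so it becomes the next onset.
Putting it together: so.ju.
Syllable 2 is /ju/: onset /j/, nucleus /u/, coda ∅.

none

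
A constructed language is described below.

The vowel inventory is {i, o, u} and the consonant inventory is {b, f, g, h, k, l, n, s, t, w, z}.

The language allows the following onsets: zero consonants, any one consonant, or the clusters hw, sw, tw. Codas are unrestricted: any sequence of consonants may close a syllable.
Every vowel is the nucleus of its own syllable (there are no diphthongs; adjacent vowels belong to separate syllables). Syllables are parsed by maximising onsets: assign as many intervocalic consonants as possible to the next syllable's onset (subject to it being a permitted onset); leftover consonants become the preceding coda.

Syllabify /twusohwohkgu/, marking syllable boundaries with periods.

twu.so.hwohk.gu

Nuclei (vowels): u, o, o, u → 4 syllables.
V1 /u/ – V2 /o/: /s/ is a single consonant, so it becomes the next onset.
V2 /o/ – V3 /o/: /hw/ is a licit onset in full, so it all attaches to the next syllable.
V3 /o/ – V4 /u/: /hkg/ splits as /hk/ + /g/ (/g/ is the longest suffix that is a licit onset).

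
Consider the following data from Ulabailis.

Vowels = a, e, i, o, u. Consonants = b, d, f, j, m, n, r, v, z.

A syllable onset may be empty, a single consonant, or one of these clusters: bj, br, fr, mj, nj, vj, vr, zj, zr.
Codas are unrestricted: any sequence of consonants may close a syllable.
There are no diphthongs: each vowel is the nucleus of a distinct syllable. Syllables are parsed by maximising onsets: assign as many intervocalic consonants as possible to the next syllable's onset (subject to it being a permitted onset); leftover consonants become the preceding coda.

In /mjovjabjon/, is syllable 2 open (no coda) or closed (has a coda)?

Vowels present: o, a, o; each is a nucleus, giving 3 syllables.
/o…a/ gap (V1→V2): /vj/ — entire cluster is a permitted onset → onset /vj/, coda ∅.
/a…o/ gap (V2→V3): /bj/ is a licit onset in full, so it all attaches to the next syllable.
Result: mjo.vja.bjon.
Syllable 2 is /vja/; it ends in its nucleus with no coda, so it is open.

open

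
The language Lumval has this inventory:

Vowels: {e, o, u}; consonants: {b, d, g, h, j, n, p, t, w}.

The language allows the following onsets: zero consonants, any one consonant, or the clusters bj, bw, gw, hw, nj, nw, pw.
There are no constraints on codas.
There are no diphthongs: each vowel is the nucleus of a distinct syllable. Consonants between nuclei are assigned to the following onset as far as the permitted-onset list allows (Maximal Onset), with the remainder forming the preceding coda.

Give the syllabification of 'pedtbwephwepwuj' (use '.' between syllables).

Nuclei (vowels): e, e, e, u → 4 syllables.
Between /e/ (V1) and /e/ (V2): /dtbw/ splits as /dt/ + /bw/ (/bw/ is the longest suffix that is a licit onset).
Between /e/ (V2) and /e/ (V3): cluster /phw/ — the longest permitted-onset suffix is /hw/; onset = /hw/, preceding coda = /p/.
Between /e/ (V3) and /u/ (V4): cluster /pw/ — /pw/ is itself a permitted onset, so the whole cluster goes right; preceding coda = ∅.

pedt.bwep.hwe.pwuj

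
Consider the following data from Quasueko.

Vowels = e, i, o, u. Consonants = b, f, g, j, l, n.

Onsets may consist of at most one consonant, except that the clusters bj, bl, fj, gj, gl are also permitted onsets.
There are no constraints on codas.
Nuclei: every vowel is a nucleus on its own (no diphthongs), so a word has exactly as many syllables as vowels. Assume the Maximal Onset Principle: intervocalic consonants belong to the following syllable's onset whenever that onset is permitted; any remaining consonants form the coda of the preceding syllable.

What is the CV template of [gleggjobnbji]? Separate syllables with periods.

CCVC.CCVCC.CCV

Vowels present: e, o, i; each is a nucleus, giving 3 syllables.
V1 /e/ – V2 /o/: /ggj/ splits as /g/ + /gj/ (/gj/ is the longest suffix that is a licit onset).
V2 /o/ – V3 /i/: /bnbj/ — longest licit onset from the right is /bj/, leaving /bn/ as coda.
So the parse is gleg.gjobn.bji.
Mapping each syllable to C/V: /gleg/ → CCVC, /gjobn/ → CCVCC, /bji/ → CCV.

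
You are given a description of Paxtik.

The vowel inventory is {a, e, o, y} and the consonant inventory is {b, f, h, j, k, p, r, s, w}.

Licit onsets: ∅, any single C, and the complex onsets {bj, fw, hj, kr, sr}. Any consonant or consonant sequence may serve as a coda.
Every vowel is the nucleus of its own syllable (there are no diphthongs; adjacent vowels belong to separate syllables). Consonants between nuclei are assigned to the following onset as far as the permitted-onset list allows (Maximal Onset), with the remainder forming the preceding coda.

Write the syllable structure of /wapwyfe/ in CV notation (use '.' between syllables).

CVC.CV.CV

Vowels present: a, y, e; each is a nucleus, giving 3 syllables.
σ1/σ2 boundary: cluster /pw/ — the longest permitted-onset suffix is /w/; onset = /w/, preceding coda = /p/.
σ2/σ3 boundary: just /f/ — single C goes to the following onset.
So the parse is wap.wy.fe.
Mapping each syllable to C/V: /wap/ → CVC, /wy/ → CV, /fe/ → CV.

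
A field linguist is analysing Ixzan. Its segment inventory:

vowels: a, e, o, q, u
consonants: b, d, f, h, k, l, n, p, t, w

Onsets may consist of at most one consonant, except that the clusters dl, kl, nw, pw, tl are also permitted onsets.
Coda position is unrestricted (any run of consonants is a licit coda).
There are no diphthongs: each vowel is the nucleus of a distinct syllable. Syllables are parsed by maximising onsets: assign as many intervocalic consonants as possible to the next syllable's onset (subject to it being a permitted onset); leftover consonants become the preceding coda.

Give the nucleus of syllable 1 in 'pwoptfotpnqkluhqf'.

o

Vowels present: o, o, q, u, q; each is a nucleus, giving 5 syllables.
The first nucleus (vowel 1 from the left) is /o/.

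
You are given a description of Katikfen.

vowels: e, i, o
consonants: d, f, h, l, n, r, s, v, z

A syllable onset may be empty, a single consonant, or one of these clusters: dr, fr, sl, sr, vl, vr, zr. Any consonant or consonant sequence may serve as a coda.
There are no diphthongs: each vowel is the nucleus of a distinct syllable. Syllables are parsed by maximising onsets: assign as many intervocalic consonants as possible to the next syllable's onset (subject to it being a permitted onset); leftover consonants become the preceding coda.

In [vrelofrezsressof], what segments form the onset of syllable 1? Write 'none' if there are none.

Vowels present: e, o, e, e, o; each is a nucleus, giving 5 syllables.
V1 /e/ – V2 /o/: /l/ → onset of the next syllable (single consonants are always licit onsets).
V2 /o/ – V3 /e/: /fr/ is a licit onset in full, so it all attaches to the next syllable.
V3 /e/ – V4 /e/: cluster /zsr/ — the longest permitted-onset suffix is /sr/; onset = /sr/, preceding coda = /z/.
V4 /e/ – V5 /o/: /ss/ splits as /s/ + /s/ (/s/ is the longest suffix that is a licit onset).
So the parse is vre.lo.frez.sres.sof.
Syllable 1 is /vre/: onset /vr/, nucleus /e/, coda ∅.

vr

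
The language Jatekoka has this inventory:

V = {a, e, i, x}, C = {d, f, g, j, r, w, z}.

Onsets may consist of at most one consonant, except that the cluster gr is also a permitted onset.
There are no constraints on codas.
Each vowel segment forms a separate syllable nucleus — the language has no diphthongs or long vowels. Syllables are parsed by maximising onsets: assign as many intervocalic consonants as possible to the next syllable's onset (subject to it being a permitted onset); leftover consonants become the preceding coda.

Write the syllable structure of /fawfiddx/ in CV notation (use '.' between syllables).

CVC.CVC.CV

Nuclei (vowels): a, i, x → 3 syllables.
σ1/σ2 boundary: /wf/ — longest licit onset from the right is /f/, leaving /w/ as coda.
σ2/σ3 boundary: /dd/ — longest licit onset from the right is /d/, leaving /d/ as coda.
Syllabification: faw.fid.dx.
Mapping each syllable to C/V: /faw/ → CVC, /fid/ → CVC, /dx/ → CV.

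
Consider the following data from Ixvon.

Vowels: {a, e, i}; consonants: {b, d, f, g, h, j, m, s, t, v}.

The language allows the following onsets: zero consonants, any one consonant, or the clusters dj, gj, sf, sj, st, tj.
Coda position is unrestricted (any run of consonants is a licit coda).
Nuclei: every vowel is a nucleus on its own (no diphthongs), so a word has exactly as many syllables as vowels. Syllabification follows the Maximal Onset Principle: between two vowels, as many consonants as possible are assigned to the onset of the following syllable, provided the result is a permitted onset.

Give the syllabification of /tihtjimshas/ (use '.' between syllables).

The vowels are i, i, a — 3 nuclei, so 3 syllables.
V1 /i/ – V2 /i/: cluster /htj/ — the longest permitted-onset suffix is /tj/; onset = /tj/, preceding coda = /h/.
V2 /i/ – V3 /a/: cluster /msh/ — the longest permitted-onset suffix is /h/; onset = /h/, preceding coda = /ms/.

tih.tjims.has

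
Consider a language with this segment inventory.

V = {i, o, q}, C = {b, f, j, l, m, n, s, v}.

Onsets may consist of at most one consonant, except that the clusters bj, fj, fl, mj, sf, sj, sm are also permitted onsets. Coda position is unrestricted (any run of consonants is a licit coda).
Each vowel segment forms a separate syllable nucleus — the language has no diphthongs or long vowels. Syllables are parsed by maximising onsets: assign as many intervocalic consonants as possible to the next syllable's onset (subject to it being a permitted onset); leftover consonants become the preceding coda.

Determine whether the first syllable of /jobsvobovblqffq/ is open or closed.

closed

Vowels present: o, o, o, q, q; each is a nucleus, giving 5 syllables.
σ1/σ2 boundary: cluster /bsv/ — the longest permitted-onset suffix is /v/; onset = /v/, preceding coda = /bs/.
σ2/σ3 boundary: just /b/ — single C goes to the following onset.
σ3/σ4 boundary: /vbl/ — longest licit onset from the right is /l/, leaving /vb/ as coda.
σ4/σ5 boundary: /ff/ splits as /f/ + /f/ (/f/ is the longest suffix that is a licit onset).
Result: jobs.vo.bovb.lqf.fq.
Syllable 1 is /jobs/ with coda /bs/, so it is closed.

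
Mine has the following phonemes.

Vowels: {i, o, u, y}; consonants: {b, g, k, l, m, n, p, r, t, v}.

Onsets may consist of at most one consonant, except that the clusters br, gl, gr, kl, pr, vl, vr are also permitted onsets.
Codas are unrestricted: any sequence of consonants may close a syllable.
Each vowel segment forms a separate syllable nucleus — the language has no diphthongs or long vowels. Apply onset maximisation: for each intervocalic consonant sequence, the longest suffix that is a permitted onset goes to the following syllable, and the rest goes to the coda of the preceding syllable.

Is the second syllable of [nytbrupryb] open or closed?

Vowels present: y, u, y; each is a nucleus, giving 3 syllables.
/y…u/ gap (V1→V2): /tbr/; trying suffixes from longest down, /br/ is the first permitted one, so coda /t/ | onset /br/.
/u…y/ gap (V2→V3): /pr/ — entire cluster is a permitted onset → onset /pr/, coda ∅.
Result: nyt.bru.pryb.
Syllable 2 is /bru/; it ends in its nucleus with no coda, so it is open.

open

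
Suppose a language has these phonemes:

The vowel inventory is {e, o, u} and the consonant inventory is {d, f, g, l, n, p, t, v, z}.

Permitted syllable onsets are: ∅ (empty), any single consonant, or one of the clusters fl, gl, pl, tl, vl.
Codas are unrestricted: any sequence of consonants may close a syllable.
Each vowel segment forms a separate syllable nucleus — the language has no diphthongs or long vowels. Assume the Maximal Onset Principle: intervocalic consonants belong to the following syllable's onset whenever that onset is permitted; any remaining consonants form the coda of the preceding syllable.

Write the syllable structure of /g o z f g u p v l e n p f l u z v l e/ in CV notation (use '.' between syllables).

CVCC.CVC.CCVCC.CCVC.CCV

Nuclei (vowels): o, u, e, u, e → 5 syllables.
σ1/σ2 boundary: cluster /zfg/ — the longest permitted-onset suffix is /g/; onset = /g/, preceding coda = /zf/.
σ2/σ3 boundary: /pvl/; trying suffixes from longest down, /vl/ is the first permitted one, so coda /p/ | onset /vl/.
σ3/σ4 boundary: /npfl/ splits as /np/ + /fl/ (/fl/ is the longest suffix that is a licit onset).
σ4/σ5 boundary: cluster /zvl/ — the longest permitted-onset suffix is /vl/; onset = /vl/, preceding coda = /z/.
Syllabification: gozf.gup.vlenp.fluz.vle.
Mapping each syllable to C/V: /gozf/ → CVCC, /gup/ → CVC, /vlenp/ → CCVCC, /fluz/ → CCVC, /vle/ → CCV.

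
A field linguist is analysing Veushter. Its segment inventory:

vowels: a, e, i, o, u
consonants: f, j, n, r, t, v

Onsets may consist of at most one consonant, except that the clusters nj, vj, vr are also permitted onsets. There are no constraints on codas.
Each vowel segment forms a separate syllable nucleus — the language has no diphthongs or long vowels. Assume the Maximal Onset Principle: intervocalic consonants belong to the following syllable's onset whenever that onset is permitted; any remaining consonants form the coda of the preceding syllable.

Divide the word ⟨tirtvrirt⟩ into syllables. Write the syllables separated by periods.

tirt.vrirt

Nuclei (vowels): i, i → 2 syllables.
σ1/σ2 boundary: /rtvr/; trying suffixes from longest down, /vr/ is the first permitted one, so coda /rt/ | onset /vr/.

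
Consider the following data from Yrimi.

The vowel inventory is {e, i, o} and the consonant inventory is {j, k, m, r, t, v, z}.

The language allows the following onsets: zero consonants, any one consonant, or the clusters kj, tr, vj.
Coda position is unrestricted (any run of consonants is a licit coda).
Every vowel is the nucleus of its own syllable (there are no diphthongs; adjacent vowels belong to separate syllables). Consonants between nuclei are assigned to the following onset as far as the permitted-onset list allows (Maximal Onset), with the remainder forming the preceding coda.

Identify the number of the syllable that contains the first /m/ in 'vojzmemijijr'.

2

The vowels are o, e, i, i — 4 nuclei, so 4 syllables.
/o…e/ gap (V1→V2): cluster /jzm/ — the longest permitted-onset suffix is /m/; onset = /m/, preceding coda = /jz/.
/e…i/ gap (V2→V3): just /m/ — single C goes to the following onset.
/i…i/ gap (V3→V4): just /j/ — single C goes to the following onset.
Result: vojz.me.mi.jijr.
The first /m/ is in the onset of syllable 2 (/me/).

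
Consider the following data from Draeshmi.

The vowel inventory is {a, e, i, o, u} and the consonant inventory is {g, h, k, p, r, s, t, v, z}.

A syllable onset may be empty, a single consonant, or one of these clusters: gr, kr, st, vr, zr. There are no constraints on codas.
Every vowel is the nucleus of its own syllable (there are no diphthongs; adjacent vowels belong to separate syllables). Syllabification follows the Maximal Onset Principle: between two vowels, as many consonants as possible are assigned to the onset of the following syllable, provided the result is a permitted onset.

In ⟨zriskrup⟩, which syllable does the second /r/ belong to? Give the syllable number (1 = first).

2

Nuclei (vowels): i, u → 2 syllables.
/i…u/ gap (V1→V2): /skr/ splits as /s/ + /kr/ (/kr/ is the longest suffix that is a licit onset).
So the parse is zris.krup.
The second /r/ is in the onset of syllable 2 (/krup/).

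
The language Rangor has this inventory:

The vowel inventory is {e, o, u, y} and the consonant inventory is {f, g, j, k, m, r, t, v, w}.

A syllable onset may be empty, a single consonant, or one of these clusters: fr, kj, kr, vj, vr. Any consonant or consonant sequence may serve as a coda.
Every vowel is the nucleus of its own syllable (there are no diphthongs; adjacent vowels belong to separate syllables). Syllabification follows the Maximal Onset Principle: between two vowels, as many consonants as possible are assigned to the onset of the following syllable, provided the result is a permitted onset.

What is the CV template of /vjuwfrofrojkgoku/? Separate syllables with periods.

CCVC.CCV.CCVCC.CV.CV

Nuclei (vowels): u, o, o, o, u → 5 syllables.
σ1/σ2 boundary: cluster /wfr/ — the longest permitted-onset suffix is /fr/; onset = /fr/, preceding coda = /w/.
σ2/σ3 boundary: cluster /fr/ — /fr/ is itself a permitted onset, so the whole cluster goes right; preceding coda = ∅.
σ3/σ4 boundary: /jkg/ — longest licit onset from the right is /g/, leaving /jk/ as coda.
σ4/σ5 boundary: /k/ is a single consonant, so it becomes the next onset.
Putting it together: vjuw.fro.frojk.go.ku.
Mapping each syllable to C/V: /vjuw/ → CCVC, /fro/ → CCV, /frojk/ → CCVCC, /go/ → CV, /ku/ → CV.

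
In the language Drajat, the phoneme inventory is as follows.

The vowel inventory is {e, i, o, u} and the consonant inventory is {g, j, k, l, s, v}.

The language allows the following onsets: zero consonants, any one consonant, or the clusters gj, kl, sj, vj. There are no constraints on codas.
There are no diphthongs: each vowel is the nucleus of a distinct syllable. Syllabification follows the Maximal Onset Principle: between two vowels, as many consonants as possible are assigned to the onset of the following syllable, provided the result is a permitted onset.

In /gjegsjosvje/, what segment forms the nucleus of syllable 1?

e

The vowels are e, o, e — 3 nuclei, so 3 syllables.
The first nucleus (vowel 1 from the left) is /e/.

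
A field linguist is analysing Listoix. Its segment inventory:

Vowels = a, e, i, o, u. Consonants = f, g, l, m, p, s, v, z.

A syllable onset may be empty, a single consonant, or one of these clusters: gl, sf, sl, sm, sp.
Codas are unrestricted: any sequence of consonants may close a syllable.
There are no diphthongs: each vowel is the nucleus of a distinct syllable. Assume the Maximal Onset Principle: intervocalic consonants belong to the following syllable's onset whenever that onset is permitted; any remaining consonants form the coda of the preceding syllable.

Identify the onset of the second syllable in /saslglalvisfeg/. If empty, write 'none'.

gl

Nuclei (vowels): a, a, i, e → 4 syllables.
σ1/σ2 boundary: cluster /slgl/ — the longest permitted-onset suffix is /gl/; onset = /gl/, preceding coda = /sl/.
σ2/σ3 boundary: /lv/ splits as /l/ + /v/ (/v/ is the longest suffix that is a licit onset).
σ3/σ4 boundary: cluster /sf/ — /sf/ is itself a permitted onset, so the whole cluster goes right; preceding coda = ∅.
Syllabification: sasl.glal.vi.sfeg.
Syllable 2 is /glal/: onset /gl/, nucleus /a/, coda /l/.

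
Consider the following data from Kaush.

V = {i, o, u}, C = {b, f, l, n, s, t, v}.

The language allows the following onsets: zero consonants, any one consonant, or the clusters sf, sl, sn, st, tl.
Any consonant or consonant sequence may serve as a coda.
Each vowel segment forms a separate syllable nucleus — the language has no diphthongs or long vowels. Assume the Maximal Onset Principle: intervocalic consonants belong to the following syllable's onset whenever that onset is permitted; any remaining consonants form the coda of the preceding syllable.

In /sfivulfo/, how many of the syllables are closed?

1

The vowels are i, u, o — 3 nuclei, so 3 syllables.
σ1/σ2 boundary: /v/ → onset of the next syllable (single consonants are always licit onsets).
σ2/σ3 boundary: cluster /lf/ — the longest permitted-onset suffix is /f/; onset = /f/, preceding coda = /l/.
Putting it together: sfi.vul.fo.
Classifying each syllable: /sfi/ (open), /vul/ (closed), /fo/ (open).
Closed syllables: 1.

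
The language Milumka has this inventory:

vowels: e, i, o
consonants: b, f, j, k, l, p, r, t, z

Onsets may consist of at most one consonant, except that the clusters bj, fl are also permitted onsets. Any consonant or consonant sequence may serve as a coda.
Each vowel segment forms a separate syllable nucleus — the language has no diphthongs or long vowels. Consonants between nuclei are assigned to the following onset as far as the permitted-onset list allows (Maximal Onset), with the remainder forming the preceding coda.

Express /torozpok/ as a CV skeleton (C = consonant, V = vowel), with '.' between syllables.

CV.CVC.CVC

Vowels present: o, o, o; each is a nucleus, giving 3 syllables.
Between /o/ (V1) and /o/ (V2): /r/ → onset of the next syllable (single consonants are always licit onsets).
Between /o/ (V2) and /o/ (V3): /zp/ — longest licit onset from the right is /p/, leaving /z/ as coda.
Putting it together: to.roz.pok.
Mapping each syllable to C/V: /to/ → CV, /roz/ → CVC, /pok/ → CVC.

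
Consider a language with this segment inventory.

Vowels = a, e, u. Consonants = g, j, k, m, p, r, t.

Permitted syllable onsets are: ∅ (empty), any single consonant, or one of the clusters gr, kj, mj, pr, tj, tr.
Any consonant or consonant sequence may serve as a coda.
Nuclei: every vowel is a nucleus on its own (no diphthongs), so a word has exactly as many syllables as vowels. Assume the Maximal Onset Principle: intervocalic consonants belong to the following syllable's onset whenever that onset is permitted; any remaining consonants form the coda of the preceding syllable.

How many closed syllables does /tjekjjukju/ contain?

The vowels are e, u, u — 3 nuclei, so 3 syllables.
V1 /e/ – V2 /u/: cluster /kjj/ — the longest permitted-onset suffix is /j/; onset = /j/, preceding coda = /kj/.
V2 /u/ – V3 /u/: cluster /kj/ — /kj/ is itself a permitted onset, so the whole cluster goes right; preceding coda = ∅.
Putting it together: tjekj.ju.kju.
Classifying each syllable: /tjekj/ (closed), /ju/ (open), /kju/ (open).
Closed syllables: 1.

1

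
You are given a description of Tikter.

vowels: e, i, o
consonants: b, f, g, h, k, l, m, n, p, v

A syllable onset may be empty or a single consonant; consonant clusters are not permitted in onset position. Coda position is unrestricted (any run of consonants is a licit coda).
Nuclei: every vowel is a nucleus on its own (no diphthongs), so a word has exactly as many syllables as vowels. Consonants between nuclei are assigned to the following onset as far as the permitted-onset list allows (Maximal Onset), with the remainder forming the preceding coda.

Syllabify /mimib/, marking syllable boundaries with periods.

Nuclei (vowels): i, i → 2 syllables.
Between /i/ (V1) and /i/ (V2): /m/ is a single consonant, so it becomes the next onset.

mi.mib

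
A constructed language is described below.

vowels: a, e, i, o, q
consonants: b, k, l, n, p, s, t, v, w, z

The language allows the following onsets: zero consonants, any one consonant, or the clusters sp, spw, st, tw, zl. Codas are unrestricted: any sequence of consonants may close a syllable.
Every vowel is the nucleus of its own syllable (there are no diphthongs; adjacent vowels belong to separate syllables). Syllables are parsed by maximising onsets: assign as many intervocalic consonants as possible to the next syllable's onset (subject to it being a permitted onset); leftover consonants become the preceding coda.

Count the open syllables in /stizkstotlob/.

0

Nuclei (vowels): i, o, o → 3 syllables.
/i…o/ gap (V1→V2): /zkst/ — longest licit onset from the right is /st/, leaving /zk/ as coda.
/o…o/ gap (V2→V3): /tl/; trying suffixes from longest down, /l/ is the first permitted one, so coda /t/ | onset /l/.
Putting it together: stizk.stot.lob.
Classifying each syllable: /stizk/ (closed), /stot/ (closed), /lob/ (closed).
Open syllables: 0.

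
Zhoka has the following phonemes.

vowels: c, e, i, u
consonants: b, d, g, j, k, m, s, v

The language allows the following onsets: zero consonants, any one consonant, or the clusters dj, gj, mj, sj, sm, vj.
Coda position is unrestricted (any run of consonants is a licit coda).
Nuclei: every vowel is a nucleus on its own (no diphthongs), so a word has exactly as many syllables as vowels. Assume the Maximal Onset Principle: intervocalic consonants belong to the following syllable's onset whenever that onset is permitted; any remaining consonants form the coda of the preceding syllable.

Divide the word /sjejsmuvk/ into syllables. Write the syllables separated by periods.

sjej.smuvk

The vowels are e, u — 2 nuclei, so 2 syllables.
Between /e/ (V1) and /u/ (V2): /jsm/ splits as /j/ + /sm/ (/sm/ is the longest suffix that is a licit onset).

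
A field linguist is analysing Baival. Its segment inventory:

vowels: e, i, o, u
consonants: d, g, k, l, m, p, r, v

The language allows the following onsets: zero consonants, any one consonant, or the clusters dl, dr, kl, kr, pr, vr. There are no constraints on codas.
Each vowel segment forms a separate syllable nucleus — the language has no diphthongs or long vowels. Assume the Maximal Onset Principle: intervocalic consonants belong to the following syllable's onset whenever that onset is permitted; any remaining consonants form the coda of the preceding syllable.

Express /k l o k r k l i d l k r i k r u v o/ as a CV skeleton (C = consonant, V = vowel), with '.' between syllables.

Nuclei (vowels): o, i, i, u, o → 5 syllables.
V1 /o/ – V2 /i/: cluster /krkl/ — the longest permitted-onset suffix is /kl/; onset = /kl/, preceding coda = /kr/.
V2 /i/ – V3 /i/: /dlkr/ — longest licit onset from the right is /kr/, leaving /dl/ as coda.
V3 /i/ – V4 /u/: /kr/ — entire cluster is a permitted onset → onset /kr/, coda ∅.
V4 /u/ – V5 /o/: /v/ → onset of the next syllable (single consonants are always licit onsets).
Result: klokr.klidl.kri.kru.vo.
Mapping each syllable to C/V: /klokr/ → CCVCC, /klidl/ → CCVCC, /kri/ → CCV, /kru/ → CCV, /vo/ → CV.

CCVCC.CCVCC.CCV.CCV.CV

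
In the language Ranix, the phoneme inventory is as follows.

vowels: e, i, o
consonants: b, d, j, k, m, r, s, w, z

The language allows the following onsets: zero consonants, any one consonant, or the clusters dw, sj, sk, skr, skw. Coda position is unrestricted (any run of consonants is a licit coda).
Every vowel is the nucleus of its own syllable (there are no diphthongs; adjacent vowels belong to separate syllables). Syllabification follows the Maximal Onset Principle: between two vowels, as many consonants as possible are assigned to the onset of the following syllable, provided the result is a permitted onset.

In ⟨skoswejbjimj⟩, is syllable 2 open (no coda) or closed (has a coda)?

closed

Nuclei (vowels): o, e, i → 3 syllables.
σ1/σ2 boundary: cluster /sw/ — the longest permitted-onset suffix is /w/; onset = /w/, preceding coda = /s/.
σ2/σ3 boundary: /jbj/ splits as /jb/ + /j/ (/j/ is the longest suffix that is a licit onset).
Putting it together: skos.wejb.jimj.
Syllable 2 is /wejb/ with coda /jb/, so it is closed.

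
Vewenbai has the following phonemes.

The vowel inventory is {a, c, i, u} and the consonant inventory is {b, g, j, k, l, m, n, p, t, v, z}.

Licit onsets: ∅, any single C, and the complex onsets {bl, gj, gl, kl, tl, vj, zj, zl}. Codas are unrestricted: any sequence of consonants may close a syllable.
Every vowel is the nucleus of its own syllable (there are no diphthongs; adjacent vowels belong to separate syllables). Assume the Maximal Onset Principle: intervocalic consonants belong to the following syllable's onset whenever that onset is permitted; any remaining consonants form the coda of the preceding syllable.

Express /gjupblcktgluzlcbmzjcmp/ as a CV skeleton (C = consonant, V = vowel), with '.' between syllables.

Vowels present: u, c, u, c, c; each is a nucleus, giving 5 syllables.
/u…c/ gap (V1→V2): cluster /pbl/ — the longest permitted-onset suffix is /bl/; onset = /bl/, preceding coda = /p/.
/c…u/ gap (V2→V3): /ktgl/ splits as /kt/ + /gl/ (/gl/ is the longest suffix that is a licit onset).
/u…c/ gap (V3→V4): /zl/ — entire cluster is a permitted onset → onset /zl/, coda ∅.
/c…c/ gap (V4→V5): /bmzj/; trying suffixes from longest down, /zj/ is the first permitted one, so coda /bm/ | onset /zj/.
So the parse is gjup.blckt.glu.zlcbm.zjcmp.
Mapping each syllable to C/V: /gjup/ → CCVC, /blckt/ → CCVCC, /glu/ → CCV, /zlcbm/ → CCVCC, /zjcmp/ → CCVCC.

CCVC.CCVCC.CCV.CCVCC.CCVCC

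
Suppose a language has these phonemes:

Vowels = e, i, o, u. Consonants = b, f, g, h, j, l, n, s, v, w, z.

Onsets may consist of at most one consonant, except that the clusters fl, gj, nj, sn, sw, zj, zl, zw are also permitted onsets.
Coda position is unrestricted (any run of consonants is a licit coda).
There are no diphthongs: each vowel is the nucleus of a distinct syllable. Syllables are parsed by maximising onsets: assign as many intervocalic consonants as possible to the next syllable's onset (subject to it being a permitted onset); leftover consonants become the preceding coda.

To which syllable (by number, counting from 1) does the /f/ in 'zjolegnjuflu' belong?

4

Vowels present: o, e, u, u; each is a nucleus, giving 4 syllables.
Between /o/ (V1) and /e/ (V2): /l/ is a single consonant, so it becomes the next onset.
Between /e/ (V2) and /u/ (V3): /gnj/ splits as /g/ + /nj/ (/nj/ is the longest suffix that is a licit onset).
Between /u/ (V3) and /u/ (V4): cluster /fl/ — /fl/ is itself a permitted onset, so the whole cluster goes right; preceding coda = ∅.
Syllabification: zjo.leg.nju.flu.
The /f/ is in the onset of syllable 4 (/flu/).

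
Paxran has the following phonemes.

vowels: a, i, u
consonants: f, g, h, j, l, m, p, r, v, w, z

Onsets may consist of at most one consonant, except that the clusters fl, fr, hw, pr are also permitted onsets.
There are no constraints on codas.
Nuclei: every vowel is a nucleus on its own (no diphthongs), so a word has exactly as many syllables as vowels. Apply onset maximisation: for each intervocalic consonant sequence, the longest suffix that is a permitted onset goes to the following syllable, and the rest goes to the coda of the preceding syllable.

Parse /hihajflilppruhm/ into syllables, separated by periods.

Vowels present: i, a, i, u; each is a nucleus, giving 4 syllables.
Between /i/ (V1) and /a/ (V2): just /h/ — single C goes to the following onset.
Between /a/ (V2) and /i/ (V3): /jfl/; trying suffixes from longest down, /fl/ is the first permitted one, so coda /j/ | onset /fl/.
Between /i/ (V3) and /u/ (V4): /lppr/; trying suffixes from longest down, /pr/ is the first permitted one, so coda /lp/ | onset /pr/.

hi.haj.flilp.pruhm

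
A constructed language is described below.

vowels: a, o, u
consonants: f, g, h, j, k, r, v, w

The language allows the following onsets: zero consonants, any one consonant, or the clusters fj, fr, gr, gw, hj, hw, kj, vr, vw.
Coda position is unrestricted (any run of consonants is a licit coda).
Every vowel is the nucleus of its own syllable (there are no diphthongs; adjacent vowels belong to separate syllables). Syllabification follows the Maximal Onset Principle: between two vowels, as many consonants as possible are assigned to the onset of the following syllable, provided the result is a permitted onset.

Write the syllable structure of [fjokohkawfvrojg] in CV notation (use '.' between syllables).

Vowels present: o, o, a, o; each is a nucleus, giving 4 syllables.
/o…o/ gap (V1→V2): /k/ is a single consonant, so it becomes the next onset.
/o…a/ gap (V2→V3): /hk/ — longest licit onset from the right is /k/, leaving /h/ as coda.
/a…o/ gap (V3→V4): /wfvr/; trying suffixes from longest down, /vr/ is the first permitted one, so coda /wf/ | onset /vr/.
Putting it together: fjo.koh.kawf.vrojg.
Mapping each syllable to C/V: /fjo/ → CCV, /koh/ → CVC, /kawf/ → CVCC, /vrojg/ → CCVCC.

CCV.CVC.CVCC.CCVCC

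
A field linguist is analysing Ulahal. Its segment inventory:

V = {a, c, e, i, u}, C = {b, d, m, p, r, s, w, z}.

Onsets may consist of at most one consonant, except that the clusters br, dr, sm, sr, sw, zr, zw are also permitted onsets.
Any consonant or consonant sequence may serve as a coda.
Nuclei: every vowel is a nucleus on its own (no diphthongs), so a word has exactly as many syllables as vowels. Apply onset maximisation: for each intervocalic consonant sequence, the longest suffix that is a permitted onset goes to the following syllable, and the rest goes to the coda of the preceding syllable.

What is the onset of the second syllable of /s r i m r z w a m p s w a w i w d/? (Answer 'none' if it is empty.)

zw

Vowels present: i, a, a, i; each is a nucleus, giving 4 syllables.
/i…a/ gap (V1→V2): /mrzw/ splits as /mr/ + /zw/ (/zw/ is the longest suffix that is a licit onset).
/a…a/ gap (V2→V3): /mpsw/ splits as /mp/ + /sw/ (/sw/ is the longest suffix that is a licit onset).
/a…i/ gap (V3→V4): /w/ → onset of the next syllable (single consonants are always licit onsets).
So the parse is srimr.zwamp.swa.wiwd.
Syllable 2 is /zwamp/: onset /zw/, nucleus /a/, coda /mp/.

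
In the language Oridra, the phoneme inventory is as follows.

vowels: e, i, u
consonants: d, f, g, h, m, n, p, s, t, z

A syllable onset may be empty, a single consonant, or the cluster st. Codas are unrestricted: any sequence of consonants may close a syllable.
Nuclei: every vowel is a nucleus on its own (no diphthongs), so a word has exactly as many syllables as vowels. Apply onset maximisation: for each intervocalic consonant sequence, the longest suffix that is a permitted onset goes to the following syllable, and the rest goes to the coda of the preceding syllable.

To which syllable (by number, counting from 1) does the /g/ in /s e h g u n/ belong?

Vowels present: e, u; each is a nucleus, giving 2 syllables.
V1 /e/ – V2 /u/: /hg/ splits as /h/ + /g/ (/g/ is the longest suffix that is a licit onset).
Syllabification: seh.gun.
The /g/ is in the onset of syllable 2 (/gun/).

2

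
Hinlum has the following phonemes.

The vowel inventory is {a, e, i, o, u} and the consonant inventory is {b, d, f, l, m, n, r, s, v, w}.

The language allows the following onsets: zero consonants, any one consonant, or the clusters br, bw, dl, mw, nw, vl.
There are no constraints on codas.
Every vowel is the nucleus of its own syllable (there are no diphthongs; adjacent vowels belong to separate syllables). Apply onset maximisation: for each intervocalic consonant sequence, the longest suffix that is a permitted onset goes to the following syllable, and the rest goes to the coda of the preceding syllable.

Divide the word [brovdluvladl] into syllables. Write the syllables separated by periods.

Vowels present: o, u, a; each is a nucleus, giving 3 syllables.
V1 /o/ – V2 /u/: cluster /vdl/ — the longest permitted-onset suffix is /dl/; onset = /dl/, preceding coda = /v/.
V2 /u/ – V3 /a/: /vl/ — entire cluster is a permitted onset → onset /vl/, coda ∅.

brov.dlu.vladl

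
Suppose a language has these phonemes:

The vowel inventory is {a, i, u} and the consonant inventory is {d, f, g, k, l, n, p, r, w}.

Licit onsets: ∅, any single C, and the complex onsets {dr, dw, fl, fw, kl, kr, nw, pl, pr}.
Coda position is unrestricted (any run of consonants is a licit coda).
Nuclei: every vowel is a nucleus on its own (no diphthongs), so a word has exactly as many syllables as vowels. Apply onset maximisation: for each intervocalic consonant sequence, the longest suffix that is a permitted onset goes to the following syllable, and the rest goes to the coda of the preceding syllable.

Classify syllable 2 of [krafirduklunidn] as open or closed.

closed

The vowels are a, i, u, u, i — 5 nuclei, so 5 syllables.
Between /a/ (V1) and /i/ (V2): /f/ → onset of the next syllable (single consonants are always licit onsets).
Between /i/ (V2) and /u/ (V3): /rd/ — longest licit onset from the right is /d/, leaving /r/ as coda.
Between /u/ (V3) and /u/ (V4): cluster /kl/ — /kl/ is itself a permitted onset, so the whole cluster goes right; preceding coda = ∅.
Between /u/ (V4) and /i/ (V5): just /n/ — single C goes to the following onset.
Syllabification: kra.fir.du.klu.nidn.
Syllable 2 is /fir/ with coda /r/, so it is closed.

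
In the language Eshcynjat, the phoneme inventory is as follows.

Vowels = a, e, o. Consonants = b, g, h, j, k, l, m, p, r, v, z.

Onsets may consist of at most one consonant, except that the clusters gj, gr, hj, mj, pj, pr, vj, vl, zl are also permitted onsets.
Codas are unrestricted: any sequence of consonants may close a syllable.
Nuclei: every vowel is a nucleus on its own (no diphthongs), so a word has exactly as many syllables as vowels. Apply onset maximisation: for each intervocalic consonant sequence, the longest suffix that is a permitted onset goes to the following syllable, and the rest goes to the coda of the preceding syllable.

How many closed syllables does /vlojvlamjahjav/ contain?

Vowels present: o, a, a, a; each is a nucleus, giving 4 syllables.
/o…a/ gap (V1→V2): cluster /jvl/ — the longest permitted-onset suffix is /vl/; onset = /vl/, preceding coda = /j/.
/a…a/ gap (V2→V3): /mj/ — entire cluster is a permitted onset → onset /mj/, coda ∅.
/a…a/ gap (V3→V4): /hj/ — entire cluster is a permitted onset → onset /hj/, coda ∅.
Putting it together: vloj.vla.mja.hjav.
Classifying each syllable: /vloj/ (closed), /vla/ (open), /mja/ (open), /hjav/ (closed).
Closed syllables: 2.

2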